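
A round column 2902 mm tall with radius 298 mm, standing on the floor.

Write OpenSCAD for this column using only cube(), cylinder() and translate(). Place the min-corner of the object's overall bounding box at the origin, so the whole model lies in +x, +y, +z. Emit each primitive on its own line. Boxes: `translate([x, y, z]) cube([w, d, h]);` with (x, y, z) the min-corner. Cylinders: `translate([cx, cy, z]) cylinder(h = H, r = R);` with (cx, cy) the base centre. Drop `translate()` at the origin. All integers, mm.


translate([298, 298, 0]) cylinder(h = 2902, r = 298);


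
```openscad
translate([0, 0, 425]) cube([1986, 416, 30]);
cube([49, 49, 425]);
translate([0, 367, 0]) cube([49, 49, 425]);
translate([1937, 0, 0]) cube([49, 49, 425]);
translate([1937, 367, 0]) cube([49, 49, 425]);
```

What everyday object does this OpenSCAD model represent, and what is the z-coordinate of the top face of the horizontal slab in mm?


A bench. The seat-top height is 455 mm.

A long slab on four corner posts — a bench. The slab sits at z = 425 with thickness 30, so the top is 425 + 30 = 455 mm.


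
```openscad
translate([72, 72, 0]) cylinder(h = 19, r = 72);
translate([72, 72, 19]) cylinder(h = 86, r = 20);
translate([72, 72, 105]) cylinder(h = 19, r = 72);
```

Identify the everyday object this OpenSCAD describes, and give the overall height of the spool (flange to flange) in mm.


A spool. The overall height is 124 mm.

Three coaxial cylinders, large–small–large — a spool. Two 19 mm flanges and a 86 mm core give 19 + 86 + 19 = 124 mm.


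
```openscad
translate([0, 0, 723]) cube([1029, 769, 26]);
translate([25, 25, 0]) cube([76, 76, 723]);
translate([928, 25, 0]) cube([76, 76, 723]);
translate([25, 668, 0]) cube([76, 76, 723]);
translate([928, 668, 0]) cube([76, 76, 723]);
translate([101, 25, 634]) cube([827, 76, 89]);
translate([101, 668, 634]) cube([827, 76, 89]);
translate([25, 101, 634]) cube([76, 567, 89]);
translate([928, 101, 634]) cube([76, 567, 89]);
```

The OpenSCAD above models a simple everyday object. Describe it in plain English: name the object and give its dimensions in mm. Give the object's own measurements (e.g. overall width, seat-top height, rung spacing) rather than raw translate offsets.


A table: top 1029 mm (x) × 769 mm (y), 26 mm thick, upper face at z = 749 mm, on four 76×76 mm square legs, each inset 25 mm from the nearest pair of top edges from z = 0 to the bottom of the top. Four apron rails, 76 mm thick and 89 mm tall, run between adjacent legs with their top edges flush with the underside of the top and their outer faces flush with the legs' outer faces.


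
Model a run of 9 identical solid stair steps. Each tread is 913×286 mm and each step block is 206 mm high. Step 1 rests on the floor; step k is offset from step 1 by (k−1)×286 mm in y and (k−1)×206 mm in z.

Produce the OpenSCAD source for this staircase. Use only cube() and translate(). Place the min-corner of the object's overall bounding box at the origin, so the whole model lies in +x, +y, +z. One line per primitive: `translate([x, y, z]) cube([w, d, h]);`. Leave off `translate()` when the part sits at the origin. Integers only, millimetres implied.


cube([913, 286, 206]);
translate([0, 286, 206]) cube([913, 286, 206]);
translate([0, 572, 412]) cube([913, 286, 206]);
translate([0, 858, 618]) cube([913, 286, 206]);
translate([0, 1144, 824]) cube([913, 286, 206]);
translate([0, 1430, 1030]) cube([913, 286, 206]);
translate([0, 1716, 1236]) cube([913, 286, 206]);
translate([0, 2002, 1442]) cube([913, 286, 206]);
translate([0, 2288, 1648]) cube([913, 286, 206]);


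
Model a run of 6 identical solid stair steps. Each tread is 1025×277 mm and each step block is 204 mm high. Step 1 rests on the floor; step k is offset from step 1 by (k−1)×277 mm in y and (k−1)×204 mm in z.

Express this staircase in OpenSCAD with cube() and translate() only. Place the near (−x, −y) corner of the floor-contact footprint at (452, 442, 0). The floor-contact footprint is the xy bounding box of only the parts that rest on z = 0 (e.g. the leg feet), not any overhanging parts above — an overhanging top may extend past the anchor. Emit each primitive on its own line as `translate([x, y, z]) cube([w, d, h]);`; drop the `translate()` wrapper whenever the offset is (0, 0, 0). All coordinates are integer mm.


translate([452, 442, 0]) cube([1025, 277, 204]);
translate([452, 719, 204]) cube([1025, 277, 204]);
translate([452, 996, 408]) cube([1025, 277, 204]);
translate([452, 1273, 612]) cube([1025, 277, 204]);
translate([452, 1550, 816]) cube([1025, 277, 204]);
translate([452, 1827, 1020]) cube([1025, 277, 204]);


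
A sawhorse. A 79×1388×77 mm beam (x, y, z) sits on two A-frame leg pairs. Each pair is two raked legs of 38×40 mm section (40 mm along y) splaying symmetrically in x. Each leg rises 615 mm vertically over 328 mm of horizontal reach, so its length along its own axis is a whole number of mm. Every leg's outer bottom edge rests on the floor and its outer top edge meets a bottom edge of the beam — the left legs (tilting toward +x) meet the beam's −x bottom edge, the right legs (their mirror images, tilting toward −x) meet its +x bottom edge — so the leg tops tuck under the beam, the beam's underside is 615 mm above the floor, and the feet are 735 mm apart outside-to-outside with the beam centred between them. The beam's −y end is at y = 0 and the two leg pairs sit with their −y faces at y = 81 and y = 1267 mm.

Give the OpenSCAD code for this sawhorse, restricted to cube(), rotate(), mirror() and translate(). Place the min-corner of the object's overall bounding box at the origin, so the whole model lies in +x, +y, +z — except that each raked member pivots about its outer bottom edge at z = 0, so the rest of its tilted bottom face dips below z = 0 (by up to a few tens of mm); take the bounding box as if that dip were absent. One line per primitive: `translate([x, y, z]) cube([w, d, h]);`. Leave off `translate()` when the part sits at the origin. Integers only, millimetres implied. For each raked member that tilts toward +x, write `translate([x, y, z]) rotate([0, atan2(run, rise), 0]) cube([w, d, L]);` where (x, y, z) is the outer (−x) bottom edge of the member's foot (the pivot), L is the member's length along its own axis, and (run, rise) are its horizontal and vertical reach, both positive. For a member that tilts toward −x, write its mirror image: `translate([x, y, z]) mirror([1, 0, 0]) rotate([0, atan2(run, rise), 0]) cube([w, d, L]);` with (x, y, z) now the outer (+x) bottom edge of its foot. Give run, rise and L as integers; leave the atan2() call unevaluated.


translate([328, 0, 615]) cube([79, 1388, 77]);
translate([0, 81, 0]) rotate([0, atan2(328, 615), 0]) cube([38, 40, 697]);
translate([735, 81, 0]) mirror([1, 0, 0]) rotate([0, atan2(328, 615), 0]) cube([38, 40, 697]);
translate([0, 1267, 0]) rotate([0, atan2(328, 615), 0]) cube([38, 40, 697]);
translate([735, 1267, 0]) mirror([1, 0, 0]) rotate([0, atan2(328, 615), 0]) cube([38, 40, 697]);


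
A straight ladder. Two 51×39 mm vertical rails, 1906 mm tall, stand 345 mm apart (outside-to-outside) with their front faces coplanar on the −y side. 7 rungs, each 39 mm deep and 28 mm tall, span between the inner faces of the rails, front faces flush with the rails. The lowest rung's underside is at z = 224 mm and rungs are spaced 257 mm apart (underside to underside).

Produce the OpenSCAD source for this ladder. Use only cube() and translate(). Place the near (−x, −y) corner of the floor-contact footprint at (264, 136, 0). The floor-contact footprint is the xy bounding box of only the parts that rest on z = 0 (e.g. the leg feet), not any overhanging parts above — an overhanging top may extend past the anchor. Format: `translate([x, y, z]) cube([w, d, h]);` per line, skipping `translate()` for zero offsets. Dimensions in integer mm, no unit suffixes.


// rung span = 345 - 2*51 = 243
// rung[k] z = 224 + k*257
translate([264, 136, 0]) cube([51, 39, 1906]);
translate([558, 136, 0]) cube([51, 39, 1906]);
translate([315, 136, 224]) cube([243, 39, 28]);
translate([315, 136, 481]) cube([243, 39, 28]);
translate([315, 136, 738]) cube([243, 39, 28]);
translate([315, 136, 995]) cube([243, 39, 28]);
translate([315, 136, 1252]) cube([243, 39, 28]);
translate([315, 136, 1509]) cube([243, 39, 28]);
translate([315, 136, 1766]) cube([243, 39, 28]);


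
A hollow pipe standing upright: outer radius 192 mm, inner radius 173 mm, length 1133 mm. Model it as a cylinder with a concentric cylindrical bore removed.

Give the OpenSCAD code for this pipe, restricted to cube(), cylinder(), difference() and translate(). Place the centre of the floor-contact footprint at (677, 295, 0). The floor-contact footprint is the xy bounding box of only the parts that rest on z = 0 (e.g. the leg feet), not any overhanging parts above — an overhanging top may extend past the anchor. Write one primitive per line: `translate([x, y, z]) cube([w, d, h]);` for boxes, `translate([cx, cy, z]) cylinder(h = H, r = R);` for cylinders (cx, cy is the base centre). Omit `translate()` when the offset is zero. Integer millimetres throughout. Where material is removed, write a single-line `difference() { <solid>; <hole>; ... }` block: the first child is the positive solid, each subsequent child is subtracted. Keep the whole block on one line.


difference() { translate([677, 295, 0]) cylinder(h = 1133, r = 192); translate([677, 295, 0]) cylinder(h = 1133, r = 173); }


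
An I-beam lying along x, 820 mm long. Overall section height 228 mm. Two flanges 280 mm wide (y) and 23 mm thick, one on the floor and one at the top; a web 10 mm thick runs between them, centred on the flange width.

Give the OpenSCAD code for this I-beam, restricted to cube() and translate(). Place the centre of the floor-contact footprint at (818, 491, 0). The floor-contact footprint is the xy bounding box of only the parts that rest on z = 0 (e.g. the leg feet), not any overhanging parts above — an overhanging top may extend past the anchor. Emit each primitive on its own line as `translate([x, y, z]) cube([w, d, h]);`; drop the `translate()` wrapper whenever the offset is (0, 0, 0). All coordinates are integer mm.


translate([408, 351, 0]) cube([820, 280, 23]);
translate([408, 486, 23]) cube([820, 10, 182]);
translate([408, 351, 205]) cube([820, 280, 23]);


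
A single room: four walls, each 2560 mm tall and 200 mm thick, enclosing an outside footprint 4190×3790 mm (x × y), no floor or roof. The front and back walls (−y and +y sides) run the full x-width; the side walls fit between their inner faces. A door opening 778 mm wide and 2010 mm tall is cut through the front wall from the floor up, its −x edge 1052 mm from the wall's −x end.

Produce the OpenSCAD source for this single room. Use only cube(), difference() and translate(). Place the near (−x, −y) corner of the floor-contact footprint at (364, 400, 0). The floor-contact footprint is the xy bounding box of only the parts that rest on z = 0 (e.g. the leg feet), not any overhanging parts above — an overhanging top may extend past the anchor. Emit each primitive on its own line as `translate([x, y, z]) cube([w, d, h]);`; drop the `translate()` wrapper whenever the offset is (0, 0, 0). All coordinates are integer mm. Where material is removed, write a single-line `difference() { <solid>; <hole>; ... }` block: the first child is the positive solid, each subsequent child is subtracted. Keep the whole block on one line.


difference() { translate([364, 400, 0]) cube([4190, 200, 2560]); translate([1416, 400, 0]) cube([778, 200, 2010]); }
translate([364, 3990, 0]) cube([4190, 200, 2560]);
translate([364, 600, 0]) cube([200, 3390, 2560]);
translate([4354, 600, 0]) cube([200, 3390, 2560]);


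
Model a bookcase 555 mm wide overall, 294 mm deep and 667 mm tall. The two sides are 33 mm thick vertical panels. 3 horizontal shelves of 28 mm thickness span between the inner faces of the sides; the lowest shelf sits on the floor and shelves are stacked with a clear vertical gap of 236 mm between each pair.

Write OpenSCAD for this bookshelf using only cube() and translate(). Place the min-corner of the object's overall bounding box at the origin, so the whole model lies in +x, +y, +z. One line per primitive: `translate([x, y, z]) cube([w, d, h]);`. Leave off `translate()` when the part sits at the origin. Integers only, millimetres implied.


cube([33, 294, 667]);
translate([522, 0, 0]) cube([33, 294, 667]);
translate([33, 0, 0]) cube([489, 294, 28]);
translate([33, 0, 264]) cube([489, 294, 28]);
translate([33, 0, 528]) cube([489, 294, 28]);


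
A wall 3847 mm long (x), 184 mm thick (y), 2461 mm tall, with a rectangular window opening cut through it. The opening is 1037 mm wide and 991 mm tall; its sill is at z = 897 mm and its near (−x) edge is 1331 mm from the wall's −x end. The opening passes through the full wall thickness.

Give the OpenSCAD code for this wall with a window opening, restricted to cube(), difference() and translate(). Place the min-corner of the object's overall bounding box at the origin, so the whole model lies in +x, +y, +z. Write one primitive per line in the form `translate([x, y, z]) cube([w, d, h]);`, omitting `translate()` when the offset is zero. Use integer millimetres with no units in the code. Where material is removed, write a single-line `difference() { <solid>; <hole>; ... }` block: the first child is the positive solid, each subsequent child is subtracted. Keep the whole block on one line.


difference() { cube([3847, 184, 2461]); translate([1331, 0, 897]) cube([1037, 184, 991]); }


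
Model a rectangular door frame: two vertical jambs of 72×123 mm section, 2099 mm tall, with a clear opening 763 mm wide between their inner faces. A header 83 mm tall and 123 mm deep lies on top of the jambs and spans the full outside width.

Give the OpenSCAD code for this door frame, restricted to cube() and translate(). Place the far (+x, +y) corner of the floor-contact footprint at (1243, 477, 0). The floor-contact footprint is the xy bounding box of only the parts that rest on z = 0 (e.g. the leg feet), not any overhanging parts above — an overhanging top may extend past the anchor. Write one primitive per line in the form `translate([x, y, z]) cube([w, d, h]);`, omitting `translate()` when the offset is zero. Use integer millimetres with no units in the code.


translate([336, 354, 0]) cube([72, 123, 2099]);
translate([1171, 354, 0]) cube([72, 123, 2099]);
translate([336, 354, 2099]) cube([907, 123, 83]);


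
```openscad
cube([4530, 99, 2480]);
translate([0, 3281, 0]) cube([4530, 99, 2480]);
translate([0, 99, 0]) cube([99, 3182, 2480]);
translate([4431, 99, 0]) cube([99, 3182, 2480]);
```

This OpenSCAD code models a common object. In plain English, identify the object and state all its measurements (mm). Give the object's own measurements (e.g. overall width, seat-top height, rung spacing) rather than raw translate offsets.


The wall frame of a small rectangular building: four walls, each 2480 mm tall and 99 mm thick, enclosing a footprint 4530 mm (x) by 3380 mm (y) outside-to-outside, with no floor or roof. The front and back walls (the −y and +y sides) span the full width; the two side walls fit between them.


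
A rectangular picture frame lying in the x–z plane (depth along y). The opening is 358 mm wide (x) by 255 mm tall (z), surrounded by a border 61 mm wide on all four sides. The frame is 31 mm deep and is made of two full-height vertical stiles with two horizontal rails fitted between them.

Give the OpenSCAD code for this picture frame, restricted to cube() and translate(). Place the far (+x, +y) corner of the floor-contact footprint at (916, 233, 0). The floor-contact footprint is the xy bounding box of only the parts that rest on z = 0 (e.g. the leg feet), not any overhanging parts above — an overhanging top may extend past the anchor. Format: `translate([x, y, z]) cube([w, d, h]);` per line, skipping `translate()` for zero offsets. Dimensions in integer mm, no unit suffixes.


translate([436, 202, 0]) cube([61, 31, 377]);
translate([855, 202, 0]) cube([61, 31, 377]);
translate([497, 202, 0]) cube([358, 31, 61]);
translate([497, 202, 316]) cube([358, 31, 61]);


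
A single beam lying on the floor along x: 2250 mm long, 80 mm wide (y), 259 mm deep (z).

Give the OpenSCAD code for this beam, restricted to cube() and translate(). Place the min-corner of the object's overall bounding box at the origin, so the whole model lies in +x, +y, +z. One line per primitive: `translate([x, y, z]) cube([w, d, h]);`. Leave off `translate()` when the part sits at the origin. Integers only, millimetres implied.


cube([2250, 80, 259]);


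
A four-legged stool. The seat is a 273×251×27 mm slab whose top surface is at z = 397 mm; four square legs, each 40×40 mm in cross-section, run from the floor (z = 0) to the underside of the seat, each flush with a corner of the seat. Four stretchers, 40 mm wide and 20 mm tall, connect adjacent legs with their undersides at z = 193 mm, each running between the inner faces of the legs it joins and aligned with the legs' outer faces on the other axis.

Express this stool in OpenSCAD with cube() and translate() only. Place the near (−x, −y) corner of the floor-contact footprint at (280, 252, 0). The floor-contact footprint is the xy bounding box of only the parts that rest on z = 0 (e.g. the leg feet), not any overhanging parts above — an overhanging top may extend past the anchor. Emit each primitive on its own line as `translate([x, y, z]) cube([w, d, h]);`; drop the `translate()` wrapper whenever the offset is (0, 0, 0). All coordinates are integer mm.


translate([280, 252, 370]) cube([273, 251, 27]);
translate([280, 252, 0]) cube([40, 40, 370]);
translate([513, 252, 0]) cube([40, 40, 370]);
translate([280, 463, 0]) cube([40, 40, 370]);
translate([513, 463, 0]) cube([40, 40, 370]);
translate([320, 252, 193]) cube([193, 40, 20]);
translate([320, 463, 193]) cube([193, 40, 20]);
translate([280, 292, 193]) cube([40, 171, 20]);
translate([513, 292, 193]) cube([40, 171, 20]);


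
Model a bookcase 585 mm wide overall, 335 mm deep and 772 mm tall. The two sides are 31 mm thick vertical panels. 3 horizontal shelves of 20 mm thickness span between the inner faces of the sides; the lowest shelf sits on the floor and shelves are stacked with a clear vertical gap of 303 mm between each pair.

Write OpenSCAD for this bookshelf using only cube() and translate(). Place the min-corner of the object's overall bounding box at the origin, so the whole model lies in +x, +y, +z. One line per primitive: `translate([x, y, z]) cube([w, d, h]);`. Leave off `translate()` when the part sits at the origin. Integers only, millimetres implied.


cube([31, 335, 772]);
translate([554, 0, 0]) cube([31, 335, 772]);
translate([31, 0, 0]) cube([523, 335, 20]);
translate([31, 0, 323]) cube([523, 335, 20]);
translate([31, 0, 646]) cube([523, 335, 20]);


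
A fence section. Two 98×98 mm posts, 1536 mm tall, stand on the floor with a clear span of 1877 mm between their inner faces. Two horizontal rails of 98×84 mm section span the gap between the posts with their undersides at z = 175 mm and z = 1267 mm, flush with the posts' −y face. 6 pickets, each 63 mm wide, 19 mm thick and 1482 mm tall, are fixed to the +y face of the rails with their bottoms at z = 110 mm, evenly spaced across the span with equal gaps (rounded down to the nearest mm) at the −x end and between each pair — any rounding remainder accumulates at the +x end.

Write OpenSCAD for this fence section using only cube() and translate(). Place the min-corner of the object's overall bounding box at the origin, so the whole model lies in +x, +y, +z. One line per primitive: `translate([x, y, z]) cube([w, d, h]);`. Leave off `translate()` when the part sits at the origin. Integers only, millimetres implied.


cube([98, 98, 1536]);
translate([1975, 0, 0]) cube([98, 98, 1536]);
translate([98, 0, 175]) cube([1877, 98, 84]);
translate([98, 0, 1267]) cube([1877, 98, 84]);
translate([312, 98, 110]) cube([63, 19, 1482]);
translate([589, 98, 110]) cube([63, 19, 1482]);
translate([866, 98, 110]) cube([63, 19, 1482]);
translate([1143, 98, 110]) cube([63, 19, 1482]);
translate([1420, 98, 110]) cube([63, 19, 1482]);
translate([1697, 98, 110]) cube([63, 19, 1482]);


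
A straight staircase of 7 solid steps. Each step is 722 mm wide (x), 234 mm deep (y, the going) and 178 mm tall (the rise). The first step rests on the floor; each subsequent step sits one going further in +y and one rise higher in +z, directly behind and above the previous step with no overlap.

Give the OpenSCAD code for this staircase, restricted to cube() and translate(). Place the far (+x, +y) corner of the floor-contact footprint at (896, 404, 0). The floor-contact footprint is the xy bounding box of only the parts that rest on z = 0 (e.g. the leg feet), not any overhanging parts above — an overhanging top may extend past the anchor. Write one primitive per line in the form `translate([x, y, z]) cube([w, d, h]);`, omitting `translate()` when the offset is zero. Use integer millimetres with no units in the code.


translate([174, 170, 0]) cube([722, 234, 178]);
translate([174, 404, 178]) cube([722, 234, 178]);
translate([174, 638, 356]) cube([722, 234, 178]);
translate([174, 872, 534]) cube([722, 234, 178]);
translate([174, 1106, 712]) cube([722, 234, 178]);
translate([174, 1340, 890]) cube([722, 234, 178]);
translate([174, 1574, 1068]) cube([722, 234, 178]);


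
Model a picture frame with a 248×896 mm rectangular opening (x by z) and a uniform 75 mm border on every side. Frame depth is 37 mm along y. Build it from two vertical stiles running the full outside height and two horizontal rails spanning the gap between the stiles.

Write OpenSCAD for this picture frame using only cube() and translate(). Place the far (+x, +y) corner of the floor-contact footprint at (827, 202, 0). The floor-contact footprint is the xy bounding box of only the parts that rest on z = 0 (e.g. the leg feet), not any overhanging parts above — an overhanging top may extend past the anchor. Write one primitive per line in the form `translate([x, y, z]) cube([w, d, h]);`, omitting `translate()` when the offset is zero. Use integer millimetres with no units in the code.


translate([429, 165, 0]) cube([75, 37, 1046]);
translate([752, 165, 0]) cube([75, 37, 1046]);
translate([504, 165, 0]) cube([248, 37, 75]);
translate([504, 165, 971]) cube([248, 37, 75]);


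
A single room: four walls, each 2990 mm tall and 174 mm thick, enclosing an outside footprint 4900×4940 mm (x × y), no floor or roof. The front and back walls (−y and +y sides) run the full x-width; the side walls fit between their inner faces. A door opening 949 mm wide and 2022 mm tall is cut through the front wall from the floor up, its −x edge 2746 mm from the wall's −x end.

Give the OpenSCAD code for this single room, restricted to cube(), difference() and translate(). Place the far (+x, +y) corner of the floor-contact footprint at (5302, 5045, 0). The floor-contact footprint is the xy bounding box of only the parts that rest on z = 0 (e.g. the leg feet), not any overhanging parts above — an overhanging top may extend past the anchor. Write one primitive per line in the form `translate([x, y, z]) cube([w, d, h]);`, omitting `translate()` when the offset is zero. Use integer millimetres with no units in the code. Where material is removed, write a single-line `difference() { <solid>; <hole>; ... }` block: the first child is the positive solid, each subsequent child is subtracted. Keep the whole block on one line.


difference() { translate([402, 105, 0]) cube([4900, 174, 2990]); translate([3148, 105, 0]) cube([949, 174, 2022]); }
translate([402, 4871, 0]) cube([4900, 174, 2990]);
translate([402, 279, 0]) cube([174, 4592, 2990]);
translate([5128, 279, 0]) cube([174, 4592, 2990]);


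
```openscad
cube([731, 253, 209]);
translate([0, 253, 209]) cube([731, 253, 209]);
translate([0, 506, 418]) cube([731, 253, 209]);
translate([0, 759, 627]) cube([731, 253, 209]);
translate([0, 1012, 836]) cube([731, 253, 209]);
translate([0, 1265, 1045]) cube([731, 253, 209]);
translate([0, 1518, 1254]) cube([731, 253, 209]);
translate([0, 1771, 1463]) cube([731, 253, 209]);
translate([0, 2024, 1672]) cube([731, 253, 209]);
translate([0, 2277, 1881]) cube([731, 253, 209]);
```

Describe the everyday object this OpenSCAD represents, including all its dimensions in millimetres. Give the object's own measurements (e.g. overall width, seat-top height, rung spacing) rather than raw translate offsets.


A straight staircase of 10 solid steps. Each step is 731 mm wide (x), 253 mm deep (y, the going) and 209 mm tall (the rise). The first step rests on the floor; each subsequent step sits one going further in +y and one rise higher in +z, directly behind and above the previous step with no overlap.


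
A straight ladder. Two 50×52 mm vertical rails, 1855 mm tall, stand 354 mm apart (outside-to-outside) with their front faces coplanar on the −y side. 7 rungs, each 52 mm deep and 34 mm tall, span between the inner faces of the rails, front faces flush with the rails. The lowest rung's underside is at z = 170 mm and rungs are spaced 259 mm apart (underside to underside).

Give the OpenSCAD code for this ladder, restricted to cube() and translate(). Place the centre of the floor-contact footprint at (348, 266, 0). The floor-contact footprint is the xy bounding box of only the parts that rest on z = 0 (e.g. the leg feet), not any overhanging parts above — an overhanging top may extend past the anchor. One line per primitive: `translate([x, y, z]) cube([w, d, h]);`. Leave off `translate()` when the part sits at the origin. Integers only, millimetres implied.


translate([171, 240, 0]) cube([50, 52, 1855]);
translate([475, 240, 0]) cube([50, 52, 1855]);
translate([221, 240, 170]) cube([254, 52, 34]);
translate([221, 240, 429]) cube([254, 52, 34]);
translate([221, 240, 688]) cube([254, 52, 34]);
translate([221, 240, 947]) cube([254, 52, 34]);
translate([221, 240, 1206]) cube([254, 52, 34]);
translate([221, 240, 1465]) cube([254, 52, 34]);
translate([221, 240, 1724]) cube([254, 52, 34]);


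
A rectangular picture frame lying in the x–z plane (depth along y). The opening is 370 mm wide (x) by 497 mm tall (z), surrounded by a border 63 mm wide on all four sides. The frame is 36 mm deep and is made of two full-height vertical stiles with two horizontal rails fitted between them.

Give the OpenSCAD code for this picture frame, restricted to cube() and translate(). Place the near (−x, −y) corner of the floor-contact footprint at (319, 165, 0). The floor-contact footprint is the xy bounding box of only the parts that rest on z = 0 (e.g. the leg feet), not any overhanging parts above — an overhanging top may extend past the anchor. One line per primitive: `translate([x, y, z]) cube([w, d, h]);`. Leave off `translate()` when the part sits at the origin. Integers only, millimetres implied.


translate([319, 165, 0]) cube([63, 36, 623]);
translate([752, 165, 0]) cube([63, 36, 623]);
translate([382, 165, 0]) cube([370, 36, 63]);
translate([382, 165, 560]) cube([370, 36, 63]);


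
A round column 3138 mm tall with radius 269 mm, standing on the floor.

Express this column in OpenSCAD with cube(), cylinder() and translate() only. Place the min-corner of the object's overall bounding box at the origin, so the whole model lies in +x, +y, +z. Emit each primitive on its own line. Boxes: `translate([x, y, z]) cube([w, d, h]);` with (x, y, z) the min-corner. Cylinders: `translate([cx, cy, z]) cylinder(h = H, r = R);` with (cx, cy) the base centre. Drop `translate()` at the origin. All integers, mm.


translate([269, 269, 0]) cylinder(h = 3138, r = 269);


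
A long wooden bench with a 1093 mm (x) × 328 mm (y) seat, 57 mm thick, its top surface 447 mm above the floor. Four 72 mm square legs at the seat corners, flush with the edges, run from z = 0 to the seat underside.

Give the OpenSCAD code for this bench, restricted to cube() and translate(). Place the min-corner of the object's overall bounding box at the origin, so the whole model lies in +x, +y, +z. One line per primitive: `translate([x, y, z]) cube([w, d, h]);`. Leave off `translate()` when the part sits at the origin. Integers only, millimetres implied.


translate([0, 0, 390]) cube([1093, 328, 57]);
cube([72, 72, 390]);
translate([0, 256, 0]) cube([72, 72, 390]);
translate([1021, 0, 0]) cube([72, 72, 390]);
translate([1021, 256, 0]) cube([72, 72, 390]);


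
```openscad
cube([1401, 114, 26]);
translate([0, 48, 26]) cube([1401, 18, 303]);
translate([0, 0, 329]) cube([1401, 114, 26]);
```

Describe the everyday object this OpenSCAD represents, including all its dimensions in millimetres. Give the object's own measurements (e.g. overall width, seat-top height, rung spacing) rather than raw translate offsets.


An I-beam lying along x, 1401 mm long. Overall section height 355 mm. Two flanges 114 mm wide (y) and 26 mm thick, one on the floor and one at the top; a web 18 mm thick runs between them, centred on the flange width.


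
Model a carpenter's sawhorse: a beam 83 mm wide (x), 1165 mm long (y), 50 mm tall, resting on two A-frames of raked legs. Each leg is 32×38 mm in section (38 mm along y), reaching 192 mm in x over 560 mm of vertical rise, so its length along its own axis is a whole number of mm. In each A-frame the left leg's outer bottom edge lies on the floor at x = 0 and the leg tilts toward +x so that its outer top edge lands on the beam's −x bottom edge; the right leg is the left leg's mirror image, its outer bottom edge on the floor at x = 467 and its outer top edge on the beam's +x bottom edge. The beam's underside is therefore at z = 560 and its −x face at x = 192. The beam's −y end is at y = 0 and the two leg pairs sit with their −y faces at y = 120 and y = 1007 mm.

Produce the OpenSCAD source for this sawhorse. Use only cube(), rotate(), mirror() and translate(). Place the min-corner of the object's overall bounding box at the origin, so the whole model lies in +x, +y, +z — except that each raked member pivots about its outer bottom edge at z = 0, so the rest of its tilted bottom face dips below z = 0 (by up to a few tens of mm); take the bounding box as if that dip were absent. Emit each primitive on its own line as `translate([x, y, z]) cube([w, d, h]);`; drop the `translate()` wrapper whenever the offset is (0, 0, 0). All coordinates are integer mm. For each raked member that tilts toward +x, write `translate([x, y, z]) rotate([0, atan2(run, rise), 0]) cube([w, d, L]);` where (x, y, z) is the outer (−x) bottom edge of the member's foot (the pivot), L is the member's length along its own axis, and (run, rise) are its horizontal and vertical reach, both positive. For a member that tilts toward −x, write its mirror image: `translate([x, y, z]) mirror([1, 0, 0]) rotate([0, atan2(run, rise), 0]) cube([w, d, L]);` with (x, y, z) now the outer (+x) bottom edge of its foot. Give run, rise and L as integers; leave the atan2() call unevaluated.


translate([192, 0, 560]) cube([83, 1165, 50]);
translate([0, 120, 0]) rotate([0, atan2(192, 560), 0]) cube([32, 38, 592]);
translate([467, 120, 0]) mirror([1, 0, 0]) rotate([0, atan2(192, 560), 0]) cube([32, 38, 592]);
translate([0, 1007, 0]) rotate([0, atan2(192, 560), 0]) cube([32, 38, 592]);
translate([467, 1007, 0]) mirror([1, 0, 0]) rotate([0, atan2(192, 560), 0]) cube([32, 38, 592]);


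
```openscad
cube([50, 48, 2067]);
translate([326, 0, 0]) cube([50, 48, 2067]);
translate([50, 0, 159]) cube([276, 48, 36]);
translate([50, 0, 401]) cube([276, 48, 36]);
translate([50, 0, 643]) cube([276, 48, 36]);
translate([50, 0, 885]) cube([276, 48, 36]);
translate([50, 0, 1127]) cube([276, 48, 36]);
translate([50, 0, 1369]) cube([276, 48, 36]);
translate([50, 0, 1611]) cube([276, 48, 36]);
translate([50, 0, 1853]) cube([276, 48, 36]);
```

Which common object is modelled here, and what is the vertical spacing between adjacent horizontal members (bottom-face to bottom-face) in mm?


A ladder. The rung spacing is 242 mm.

Two tall 50×48 posts with 8 short bars between them — a ladder. Adjacent rungs sit at z = 159 and z = 401, so the spacing is 401 − 159 = 242 mm.


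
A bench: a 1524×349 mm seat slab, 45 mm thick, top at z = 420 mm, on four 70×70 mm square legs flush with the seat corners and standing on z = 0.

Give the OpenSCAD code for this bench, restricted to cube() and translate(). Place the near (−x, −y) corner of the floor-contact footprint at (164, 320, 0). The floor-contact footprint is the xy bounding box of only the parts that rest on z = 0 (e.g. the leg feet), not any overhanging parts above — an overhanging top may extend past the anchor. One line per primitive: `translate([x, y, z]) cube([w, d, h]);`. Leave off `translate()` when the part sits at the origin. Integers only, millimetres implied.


translate([164, 320, 375]) cube([1524, 349, 45]);
translate([164, 320, 0]) cube([70, 70, 375]);
translate([164, 599, 0]) cube([70, 70, 375]);
translate([1618, 320, 0]) cube([70, 70, 375]);
translate([1618, 599, 0]) cube([70, 70, 375]);


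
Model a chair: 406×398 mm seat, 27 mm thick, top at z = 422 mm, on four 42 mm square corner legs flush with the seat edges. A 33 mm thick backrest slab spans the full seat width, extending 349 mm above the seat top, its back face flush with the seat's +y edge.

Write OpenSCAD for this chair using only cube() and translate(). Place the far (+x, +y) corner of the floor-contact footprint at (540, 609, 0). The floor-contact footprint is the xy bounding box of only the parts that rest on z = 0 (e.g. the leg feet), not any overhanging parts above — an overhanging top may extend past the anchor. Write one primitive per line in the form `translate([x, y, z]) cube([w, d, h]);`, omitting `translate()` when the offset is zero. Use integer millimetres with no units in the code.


// leg_h = 422 - 27 = 395
translate([134, 211, 395]) cube([406, 398, 27]);
translate([134, 211, 0]) cube([42, 42, 395]);
translate([498, 211, 0]) cube([42, 42, 395]);
translate([134, 567, 0]) cube([42, 42, 395]);
translate([498, 567, 0]) cube([42, 42, 395]);
translate([134, 576, 422]) cube([406, 33, 349]);


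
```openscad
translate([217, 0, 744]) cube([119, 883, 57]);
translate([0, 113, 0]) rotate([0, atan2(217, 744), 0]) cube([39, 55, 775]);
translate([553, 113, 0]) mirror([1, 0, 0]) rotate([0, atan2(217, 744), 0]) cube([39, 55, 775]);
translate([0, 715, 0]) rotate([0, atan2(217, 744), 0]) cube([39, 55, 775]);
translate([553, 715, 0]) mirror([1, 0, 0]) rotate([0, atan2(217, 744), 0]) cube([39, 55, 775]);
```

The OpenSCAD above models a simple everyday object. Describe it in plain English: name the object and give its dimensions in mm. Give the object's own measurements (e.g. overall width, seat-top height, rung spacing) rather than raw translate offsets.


A sawhorse. A 119×883×57 mm beam (x, y, z) sits on two A-frame leg pairs. Each pair is two raked legs of 39×55 mm section (55 mm along y) splaying symmetrically in x. Each leg rises 744 mm vertically over 217 mm of horizontal reach and is 775 mm long along its own axis. Every leg's outer bottom edge rests on the floor and its outer top edge meets a bottom edge of the beam — the left legs (tilting toward +x) meet the beam's −x bottom edge, the right legs (their mirror images, tilting toward −x) meet its +x bottom edge — so the leg tops tuck under the beam, the beam's underside is 744 mm above the floor, and the feet are 553 mm apart outside-to-outside with the beam centred between them. The two leg pairs are set in 113 mm from either end of the beam.


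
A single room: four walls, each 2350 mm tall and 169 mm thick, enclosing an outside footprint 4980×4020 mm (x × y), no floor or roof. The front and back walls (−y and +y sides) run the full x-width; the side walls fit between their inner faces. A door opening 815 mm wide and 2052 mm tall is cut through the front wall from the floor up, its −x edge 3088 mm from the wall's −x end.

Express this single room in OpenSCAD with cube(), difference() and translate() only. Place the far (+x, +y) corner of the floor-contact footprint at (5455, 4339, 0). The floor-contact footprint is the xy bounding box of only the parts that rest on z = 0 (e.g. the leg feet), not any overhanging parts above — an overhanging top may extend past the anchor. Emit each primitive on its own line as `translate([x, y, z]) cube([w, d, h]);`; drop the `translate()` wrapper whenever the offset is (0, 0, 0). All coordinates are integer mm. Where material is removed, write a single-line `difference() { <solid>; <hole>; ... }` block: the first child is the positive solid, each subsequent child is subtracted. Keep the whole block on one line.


difference() { translate([475, 319, 0]) cube([4980, 169, 2350]); translate([3563, 319, 0]) cube([815, 169, 2052]); }
translate([475, 4170, 0]) cube([4980, 169, 2350]);
translate([475, 488, 0]) cube([169, 3682, 2350]);
translate([5286, 488, 0]) cube([169, 3682, 2350]);


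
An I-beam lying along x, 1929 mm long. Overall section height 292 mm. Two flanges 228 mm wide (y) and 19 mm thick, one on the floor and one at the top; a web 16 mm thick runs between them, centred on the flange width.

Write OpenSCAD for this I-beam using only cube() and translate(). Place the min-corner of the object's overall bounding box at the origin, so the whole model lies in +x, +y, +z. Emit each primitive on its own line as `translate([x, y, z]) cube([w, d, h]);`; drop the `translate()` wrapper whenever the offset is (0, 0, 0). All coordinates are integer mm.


cube([1929, 228, 19]);
translate([0, 106, 19]) cube([1929, 16, 254]);
translate([0, 0, 273]) cube([1929, 228, 19]);


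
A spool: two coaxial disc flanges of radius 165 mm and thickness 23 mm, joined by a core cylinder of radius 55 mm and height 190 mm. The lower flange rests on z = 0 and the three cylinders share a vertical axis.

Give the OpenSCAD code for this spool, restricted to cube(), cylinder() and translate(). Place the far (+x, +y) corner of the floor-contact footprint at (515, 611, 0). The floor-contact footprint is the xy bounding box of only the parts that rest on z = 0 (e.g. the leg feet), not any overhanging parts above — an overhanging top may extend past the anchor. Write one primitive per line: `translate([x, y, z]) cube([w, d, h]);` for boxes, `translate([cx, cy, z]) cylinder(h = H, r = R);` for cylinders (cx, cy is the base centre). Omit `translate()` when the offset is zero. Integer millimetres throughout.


translate([350, 446, 0]) cylinder(h = 23, r = 165);
translate([350, 446, 23]) cylinder(h = 190, r = 55);
translate([350, 446, 213]) cylinder(h = 23, r = 165);


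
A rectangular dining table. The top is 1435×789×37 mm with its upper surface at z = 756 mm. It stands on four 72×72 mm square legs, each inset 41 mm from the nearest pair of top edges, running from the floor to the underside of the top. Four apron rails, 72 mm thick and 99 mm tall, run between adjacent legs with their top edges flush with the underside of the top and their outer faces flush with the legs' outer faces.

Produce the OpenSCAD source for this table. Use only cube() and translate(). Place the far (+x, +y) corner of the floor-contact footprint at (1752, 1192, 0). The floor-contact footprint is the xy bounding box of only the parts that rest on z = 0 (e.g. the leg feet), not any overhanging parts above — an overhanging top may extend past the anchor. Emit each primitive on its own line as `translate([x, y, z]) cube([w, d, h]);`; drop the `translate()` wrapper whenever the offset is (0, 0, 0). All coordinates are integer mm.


translate([358, 444, 719]) cube([1435, 789, 37]);
translate([399, 485, 0]) cube([72, 72, 719]);
translate([1680, 485, 0]) cube([72, 72, 719]);
translate([399, 1120, 0]) cube([72, 72, 719]);
translate([1680, 1120, 0]) cube([72, 72, 719]);
translate([471, 485, 620]) cube([1209, 72, 99]);
translate([471, 1120, 620]) cube([1209, 72, 99]);
translate([399, 557, 620]) cube([72, 563, 99]);
translate([1680, 557, 620]) cube([72, 563, 99]);


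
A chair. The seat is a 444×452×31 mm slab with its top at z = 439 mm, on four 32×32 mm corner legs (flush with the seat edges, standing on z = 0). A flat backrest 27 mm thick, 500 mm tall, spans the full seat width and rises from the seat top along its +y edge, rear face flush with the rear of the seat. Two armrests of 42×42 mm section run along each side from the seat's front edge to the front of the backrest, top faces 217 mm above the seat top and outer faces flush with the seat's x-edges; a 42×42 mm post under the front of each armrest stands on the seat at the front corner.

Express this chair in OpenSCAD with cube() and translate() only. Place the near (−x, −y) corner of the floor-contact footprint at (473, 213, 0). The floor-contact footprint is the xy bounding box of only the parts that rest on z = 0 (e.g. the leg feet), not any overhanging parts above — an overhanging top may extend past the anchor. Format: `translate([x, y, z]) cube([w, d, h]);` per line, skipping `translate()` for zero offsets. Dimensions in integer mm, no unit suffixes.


translate([473, 213, 408]) cube([444, 452, 31]);
translate([473, 213, 0]) cube([32, 32, 408]);
translate([885, 213, 0]) cube([32, 32, 408]);
translate([473, 633, 0]) cube([32, 32, 408]);
translate([885, 633, 0]) cube([32, 32, 408]);
translate([473, 638, 439]) cube([444, 27, 500]);
translate([473, 213, 614]) cube([42, 425, 42]);
translate([875, 213, 614]) cube([42, 425, 42]);
translate([473, 213, 439]) cube([42, 42, 175]);
translate([875, 213, 439]) cube([42, 42, 175]);
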